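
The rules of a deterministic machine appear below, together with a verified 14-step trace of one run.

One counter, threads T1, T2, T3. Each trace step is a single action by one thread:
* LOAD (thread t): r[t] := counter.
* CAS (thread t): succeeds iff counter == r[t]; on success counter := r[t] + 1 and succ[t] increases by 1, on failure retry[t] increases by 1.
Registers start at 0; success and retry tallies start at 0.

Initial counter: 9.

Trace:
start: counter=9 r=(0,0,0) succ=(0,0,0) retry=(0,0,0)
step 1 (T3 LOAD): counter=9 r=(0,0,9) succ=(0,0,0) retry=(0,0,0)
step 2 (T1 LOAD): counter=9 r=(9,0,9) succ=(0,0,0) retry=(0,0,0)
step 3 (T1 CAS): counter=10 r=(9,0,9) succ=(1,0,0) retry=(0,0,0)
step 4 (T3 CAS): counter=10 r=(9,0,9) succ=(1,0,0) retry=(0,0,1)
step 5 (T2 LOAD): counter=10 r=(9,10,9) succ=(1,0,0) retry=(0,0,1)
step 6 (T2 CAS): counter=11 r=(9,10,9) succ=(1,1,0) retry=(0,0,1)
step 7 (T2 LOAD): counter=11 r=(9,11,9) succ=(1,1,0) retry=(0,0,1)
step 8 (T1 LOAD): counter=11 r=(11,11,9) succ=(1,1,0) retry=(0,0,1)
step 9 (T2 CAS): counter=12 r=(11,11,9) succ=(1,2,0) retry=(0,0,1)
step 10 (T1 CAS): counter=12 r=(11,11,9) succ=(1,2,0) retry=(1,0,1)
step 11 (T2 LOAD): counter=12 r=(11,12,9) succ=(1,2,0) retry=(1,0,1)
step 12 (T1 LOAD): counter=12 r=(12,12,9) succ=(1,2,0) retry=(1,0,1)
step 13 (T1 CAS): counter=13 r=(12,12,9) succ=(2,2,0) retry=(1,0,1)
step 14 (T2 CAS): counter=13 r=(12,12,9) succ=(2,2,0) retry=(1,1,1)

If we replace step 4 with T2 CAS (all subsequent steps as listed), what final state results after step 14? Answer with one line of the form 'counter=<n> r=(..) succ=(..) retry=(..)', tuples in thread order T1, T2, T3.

counter=13 r=(12,12,9) succ=(2,2,0) retry=(1,2,0)

(re-executing from step 4 with the substitution; state before step 4: counter=10 r=(9,0,9) succ=(1,0,0) retry=(0,0,0))
step 4 (T2 CAS): counter=10 r=(9,0,9) succ=(1,0,0) retry=(0,1,0)
step 5 (T2 LOAD): counter=10 r=(9,10,9) succ=(1,0,0) retry=(0,1,0)
step 6 (T2 CAS): counter=11 r=(9,10,9) succ=(1,1,0) retry=(0,1,0)
step 7 (T2 LOAD): counter=11 r=(9,11,9) succ=(1,1,0) retry=(0,1,0)
step 8 (T1 LOAD): counter=11 r=(11,11,9) succ=(1,1,0) retry=(0,1,0)
step 9 (T2 CAS): counter=12 r=(11,11,9) succ=(1,2,0) retry=(0,1,0)
step 10 (T1 CAS): counter=12 r=(11,11,9) succ=(1,2,0) retry=(1,1,0)
step 11 (T2 LOAD): counter=12 r=(11,12,9) succ=(1,2,0) retry=(1,1,0)
step 12 (T1 LOAD): counter=12 r=(12,12,9) succ=(1,2,0) retry=(1,1,0)
step 13 (T1 CAS): counter=13 r=(12,12,9) succ=(2,2,0) retry=(1,1,0)
step 14 (T2 CAS): counter=13 r=(12,12,9) succ=(2,2,0) retry=(1,2,0)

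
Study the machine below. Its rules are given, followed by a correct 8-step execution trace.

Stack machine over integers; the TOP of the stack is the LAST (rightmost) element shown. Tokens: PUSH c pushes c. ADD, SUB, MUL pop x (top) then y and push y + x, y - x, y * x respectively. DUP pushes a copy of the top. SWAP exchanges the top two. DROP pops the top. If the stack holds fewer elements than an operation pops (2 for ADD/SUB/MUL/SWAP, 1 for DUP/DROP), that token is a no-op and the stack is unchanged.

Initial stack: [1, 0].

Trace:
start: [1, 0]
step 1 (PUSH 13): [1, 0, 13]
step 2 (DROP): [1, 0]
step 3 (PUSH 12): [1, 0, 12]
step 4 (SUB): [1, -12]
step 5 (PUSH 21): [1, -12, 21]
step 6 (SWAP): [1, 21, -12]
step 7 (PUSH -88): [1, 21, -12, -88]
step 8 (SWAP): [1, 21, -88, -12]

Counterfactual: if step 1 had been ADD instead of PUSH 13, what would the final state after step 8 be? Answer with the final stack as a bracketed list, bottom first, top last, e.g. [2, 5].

[21, -88, 12]

(re-executing from step 1 with the substitution; state before step 1: [1, 0])
step 1 (ADD): [1]
step 2 (DROP): []
step 3 (PUSH 12): [12]
step 4 (SUB): [12]
step 5 (PUSH 21): [12, 21]
step 6 (SWAP): [21, 12]
step 7 (PUSH -88): [21, 12, -88]
step 8 (SWAP): [21, -88, 12]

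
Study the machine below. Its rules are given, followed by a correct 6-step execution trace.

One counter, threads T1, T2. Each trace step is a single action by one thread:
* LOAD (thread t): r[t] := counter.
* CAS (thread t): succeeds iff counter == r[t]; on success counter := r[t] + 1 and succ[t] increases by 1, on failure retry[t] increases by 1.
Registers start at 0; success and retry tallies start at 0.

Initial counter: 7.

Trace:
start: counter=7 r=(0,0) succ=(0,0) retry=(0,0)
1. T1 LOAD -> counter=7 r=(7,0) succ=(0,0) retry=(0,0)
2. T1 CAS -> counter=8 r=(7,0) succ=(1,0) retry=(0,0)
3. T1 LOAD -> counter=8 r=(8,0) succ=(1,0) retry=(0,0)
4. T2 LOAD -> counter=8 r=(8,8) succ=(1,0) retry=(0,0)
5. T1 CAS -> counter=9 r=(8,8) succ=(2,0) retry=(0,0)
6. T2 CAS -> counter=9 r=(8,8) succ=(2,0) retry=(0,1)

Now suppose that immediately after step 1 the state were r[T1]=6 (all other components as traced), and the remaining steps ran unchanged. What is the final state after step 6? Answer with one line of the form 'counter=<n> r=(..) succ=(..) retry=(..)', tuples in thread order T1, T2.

counter=8 r=(7,7) succ=(1,0) retry=(1,1)

state after step 1 := counter=7 r=(6,0) succ=(0,0) retry=(0,0)
2. T1 CAS -> counter=7 r=(6,0) succ=(0,0) retry=(1,0)
3. T1 LOAD -> counter=7 r=(7,0) succ=(0,0) retry=(1,0)
4. T2 LOAD -> counter=7 r=(7,7) succ=(0,0) retry=(1,0)
5. T1 CAS -> counter=8 r=(7,7) succ=(1,0) retry=(1,0)
6. T2 CAS -> counter=8 r=(7,7) succ=(1,0) retry=(1,1)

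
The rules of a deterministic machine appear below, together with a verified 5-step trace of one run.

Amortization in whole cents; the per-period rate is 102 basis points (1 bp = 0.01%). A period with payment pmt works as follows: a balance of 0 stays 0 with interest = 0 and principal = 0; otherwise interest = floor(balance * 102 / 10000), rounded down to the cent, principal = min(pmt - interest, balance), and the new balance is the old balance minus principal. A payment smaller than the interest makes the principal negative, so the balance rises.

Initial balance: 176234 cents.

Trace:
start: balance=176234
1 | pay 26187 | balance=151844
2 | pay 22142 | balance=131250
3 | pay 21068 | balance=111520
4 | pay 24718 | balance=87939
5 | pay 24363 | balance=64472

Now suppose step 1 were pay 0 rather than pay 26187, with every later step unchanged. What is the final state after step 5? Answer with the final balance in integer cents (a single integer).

91745

(re-executing from step 1 with the substitution; state before step 1: balance=176234)
1 | pay 0 | balance=178031
2 | pay 22142 | balance=157704
3 | pay 21068 | balance=138244
4 | pay 24718 | balance=114936
5 | pay 24363 | balance=91745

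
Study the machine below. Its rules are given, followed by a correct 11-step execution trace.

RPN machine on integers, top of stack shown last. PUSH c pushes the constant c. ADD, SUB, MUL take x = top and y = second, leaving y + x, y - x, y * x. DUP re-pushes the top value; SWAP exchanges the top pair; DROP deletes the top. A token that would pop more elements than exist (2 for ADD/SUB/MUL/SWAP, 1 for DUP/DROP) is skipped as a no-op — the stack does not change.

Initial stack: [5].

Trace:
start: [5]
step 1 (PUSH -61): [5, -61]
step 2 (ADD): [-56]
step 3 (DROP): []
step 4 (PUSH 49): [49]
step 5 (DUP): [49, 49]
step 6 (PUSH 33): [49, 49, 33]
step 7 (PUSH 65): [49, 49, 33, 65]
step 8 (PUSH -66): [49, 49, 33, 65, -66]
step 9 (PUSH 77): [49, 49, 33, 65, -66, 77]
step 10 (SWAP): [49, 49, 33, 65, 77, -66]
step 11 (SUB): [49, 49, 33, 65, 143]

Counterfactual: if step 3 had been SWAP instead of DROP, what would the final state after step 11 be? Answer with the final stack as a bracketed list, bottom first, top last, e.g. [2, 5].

[-56, 49, 49, 33, 65, 143]

(re-executing from step 3 with the substitution; state before step 3: [-56])
step 3 (SWAP): [-56]
step 4 (PUSH 49): [-56, 49]
step 5 (DUP): [-56, 49, 49]
step 6 (PUSH 33): [-56, 49, 49, 33]
step 7 (PUSH 65): [-56, 49, 49, 33, 65]
step 8 (PUSH -66): [-56, 49, 49, 33, 65, -66]
step 9 (PUSH 77): [-56, 49, 49, 33, 65, -66, 77]
step 10 (SWAP): [-56, 49, 49, 33, 65, 77, -66]
step 11 (SUB): [-56, 49, 49, 33, 65, 143]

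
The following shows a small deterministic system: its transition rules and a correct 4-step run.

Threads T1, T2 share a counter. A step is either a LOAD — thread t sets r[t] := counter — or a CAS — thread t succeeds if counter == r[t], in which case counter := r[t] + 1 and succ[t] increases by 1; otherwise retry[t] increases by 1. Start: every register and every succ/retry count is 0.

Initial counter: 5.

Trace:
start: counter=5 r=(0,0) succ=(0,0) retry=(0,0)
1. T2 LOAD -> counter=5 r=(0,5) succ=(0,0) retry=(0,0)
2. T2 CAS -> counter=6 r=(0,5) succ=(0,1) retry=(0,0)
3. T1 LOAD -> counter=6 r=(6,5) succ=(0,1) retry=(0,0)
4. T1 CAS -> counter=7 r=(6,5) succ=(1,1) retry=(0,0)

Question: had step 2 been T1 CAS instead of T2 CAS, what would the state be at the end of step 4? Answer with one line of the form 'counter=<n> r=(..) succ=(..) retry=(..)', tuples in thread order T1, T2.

counter=6 r=(5,5) succ=(1,0) retry=(1,0)

(re-executing from step 2 with the substitution; state before step 2: counter=5 r=(0,5) succ=(0,0) retry=(0,0))
2. T1 CAS -> counter=5 r=(0,5) succ=(0,0) retry=(1,0)
3. T1 LOAD -> counter=5 r=(5,5) succ=(0,0) retry=(1,0)
4. T1 CAS -> counter=6 r=(5,5) succ=(1,0) retry=(1,0)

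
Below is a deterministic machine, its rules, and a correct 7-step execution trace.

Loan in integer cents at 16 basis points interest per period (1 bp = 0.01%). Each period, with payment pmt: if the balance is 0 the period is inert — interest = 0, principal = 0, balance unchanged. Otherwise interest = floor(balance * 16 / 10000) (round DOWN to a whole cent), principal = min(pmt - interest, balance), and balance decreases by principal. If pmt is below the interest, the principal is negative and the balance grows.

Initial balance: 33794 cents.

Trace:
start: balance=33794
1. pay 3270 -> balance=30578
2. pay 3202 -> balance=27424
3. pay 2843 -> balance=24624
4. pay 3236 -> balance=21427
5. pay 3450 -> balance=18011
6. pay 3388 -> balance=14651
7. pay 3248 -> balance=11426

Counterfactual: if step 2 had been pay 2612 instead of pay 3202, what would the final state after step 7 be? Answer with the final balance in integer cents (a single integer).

(re-executing from step 2 with the substitution; state before step 2: balance=30578)
2. pay 2612 -> balance=28014
3. pay 2843 -> balance=25215
4. pay 3236 -> balance=22019
5. pay 3450 -> balance=18604
6. pay 3388 -> balance=15245
7. pay 3248 -> balance=12021

12021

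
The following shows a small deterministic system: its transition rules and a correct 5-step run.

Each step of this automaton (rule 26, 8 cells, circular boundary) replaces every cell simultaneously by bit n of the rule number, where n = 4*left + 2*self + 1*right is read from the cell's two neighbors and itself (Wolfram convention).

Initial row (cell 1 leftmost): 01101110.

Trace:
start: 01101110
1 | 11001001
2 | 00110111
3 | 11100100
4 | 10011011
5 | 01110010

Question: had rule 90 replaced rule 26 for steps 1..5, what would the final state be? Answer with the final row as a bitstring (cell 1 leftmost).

(re-executing steps 1..5 under rule 90; state before step 1: 01101110)
1 | 11101011
2 | 00100010
3 | 01010101
4 | 00000000
5 | 00000000

00000000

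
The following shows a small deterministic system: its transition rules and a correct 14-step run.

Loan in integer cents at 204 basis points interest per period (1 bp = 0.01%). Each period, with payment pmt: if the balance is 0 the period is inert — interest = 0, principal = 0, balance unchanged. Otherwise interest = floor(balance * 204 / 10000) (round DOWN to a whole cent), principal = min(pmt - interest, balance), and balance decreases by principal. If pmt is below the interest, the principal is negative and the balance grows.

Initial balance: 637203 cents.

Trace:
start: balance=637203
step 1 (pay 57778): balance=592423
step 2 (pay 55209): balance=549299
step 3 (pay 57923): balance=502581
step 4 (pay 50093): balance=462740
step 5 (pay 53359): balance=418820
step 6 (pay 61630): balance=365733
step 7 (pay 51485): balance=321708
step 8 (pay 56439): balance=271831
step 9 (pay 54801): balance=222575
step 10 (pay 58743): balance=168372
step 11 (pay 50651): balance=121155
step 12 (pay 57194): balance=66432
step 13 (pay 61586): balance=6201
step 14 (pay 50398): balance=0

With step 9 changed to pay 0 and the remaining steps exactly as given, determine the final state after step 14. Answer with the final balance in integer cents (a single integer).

16552

(re-executing from step 9 with the substitution; state before step 9: balance=271831)
step 9 (pay 0): balance=277376
step 10 (pay 58743): balance=224291
step 11 (pay 50651): balance=178215
step 12 (pay 57194): balance=124656
step 13 (pay 61586): balance=65612
step 14 (pay 50398): balance=16552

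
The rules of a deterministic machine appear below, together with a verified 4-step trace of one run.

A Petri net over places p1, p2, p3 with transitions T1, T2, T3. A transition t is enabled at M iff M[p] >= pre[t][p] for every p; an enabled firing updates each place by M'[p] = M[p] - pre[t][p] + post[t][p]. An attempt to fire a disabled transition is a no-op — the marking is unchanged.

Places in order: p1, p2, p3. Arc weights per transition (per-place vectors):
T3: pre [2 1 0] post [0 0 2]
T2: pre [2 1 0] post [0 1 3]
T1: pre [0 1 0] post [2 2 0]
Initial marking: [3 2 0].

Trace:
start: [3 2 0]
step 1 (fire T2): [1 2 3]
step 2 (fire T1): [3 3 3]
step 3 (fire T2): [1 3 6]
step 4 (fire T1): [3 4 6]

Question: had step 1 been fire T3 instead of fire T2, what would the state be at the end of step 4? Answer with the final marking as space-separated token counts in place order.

3 3 5

(re-executing from step 1 with the substitution; state before step 1: [3 2 0])
step 1 (fire T3): [1 1 2]
step 2 (fire T1): [3 2 2]
step 3 (fire T2): [1 2 5]
step 4 (fire T1): [3 3 5]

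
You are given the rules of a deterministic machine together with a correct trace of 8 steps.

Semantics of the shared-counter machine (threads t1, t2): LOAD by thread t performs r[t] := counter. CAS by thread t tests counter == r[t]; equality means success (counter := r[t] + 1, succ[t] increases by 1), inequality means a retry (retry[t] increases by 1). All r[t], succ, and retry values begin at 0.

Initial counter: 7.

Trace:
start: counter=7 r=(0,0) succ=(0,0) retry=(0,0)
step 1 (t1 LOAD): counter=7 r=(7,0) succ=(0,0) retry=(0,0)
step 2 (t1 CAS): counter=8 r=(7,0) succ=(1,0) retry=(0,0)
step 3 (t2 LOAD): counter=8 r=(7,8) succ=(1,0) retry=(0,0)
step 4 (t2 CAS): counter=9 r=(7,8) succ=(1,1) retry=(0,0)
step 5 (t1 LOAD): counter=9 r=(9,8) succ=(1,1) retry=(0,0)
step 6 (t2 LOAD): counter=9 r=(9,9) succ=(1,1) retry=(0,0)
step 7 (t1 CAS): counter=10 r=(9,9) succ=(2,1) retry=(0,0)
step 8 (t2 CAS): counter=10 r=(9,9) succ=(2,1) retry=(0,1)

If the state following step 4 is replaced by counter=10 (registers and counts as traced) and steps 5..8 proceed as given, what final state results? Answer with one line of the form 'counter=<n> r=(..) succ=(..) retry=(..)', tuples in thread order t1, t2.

state after step 4 := counter=10 r=(7,8) succ=(1,1) retry=(0,0)
step 5 (t1 LOAD): counter=10 r=(10,8) succ=(1,1) retry=(0,0)
step 6 (t2 LOAD): counter=10 r=(10,10) succ=(1,1) retry=(0,0)
step 7 (t1 CAS): counter=11 r=(10,10) succ=(2,1) retry=(0,0)
step 8 (t2 CAS): counter=11 r=(10,10) succ=(2,1) retry=(0,1)

counter=11 r=(10,10) succ=(2,1) retry=(0,1)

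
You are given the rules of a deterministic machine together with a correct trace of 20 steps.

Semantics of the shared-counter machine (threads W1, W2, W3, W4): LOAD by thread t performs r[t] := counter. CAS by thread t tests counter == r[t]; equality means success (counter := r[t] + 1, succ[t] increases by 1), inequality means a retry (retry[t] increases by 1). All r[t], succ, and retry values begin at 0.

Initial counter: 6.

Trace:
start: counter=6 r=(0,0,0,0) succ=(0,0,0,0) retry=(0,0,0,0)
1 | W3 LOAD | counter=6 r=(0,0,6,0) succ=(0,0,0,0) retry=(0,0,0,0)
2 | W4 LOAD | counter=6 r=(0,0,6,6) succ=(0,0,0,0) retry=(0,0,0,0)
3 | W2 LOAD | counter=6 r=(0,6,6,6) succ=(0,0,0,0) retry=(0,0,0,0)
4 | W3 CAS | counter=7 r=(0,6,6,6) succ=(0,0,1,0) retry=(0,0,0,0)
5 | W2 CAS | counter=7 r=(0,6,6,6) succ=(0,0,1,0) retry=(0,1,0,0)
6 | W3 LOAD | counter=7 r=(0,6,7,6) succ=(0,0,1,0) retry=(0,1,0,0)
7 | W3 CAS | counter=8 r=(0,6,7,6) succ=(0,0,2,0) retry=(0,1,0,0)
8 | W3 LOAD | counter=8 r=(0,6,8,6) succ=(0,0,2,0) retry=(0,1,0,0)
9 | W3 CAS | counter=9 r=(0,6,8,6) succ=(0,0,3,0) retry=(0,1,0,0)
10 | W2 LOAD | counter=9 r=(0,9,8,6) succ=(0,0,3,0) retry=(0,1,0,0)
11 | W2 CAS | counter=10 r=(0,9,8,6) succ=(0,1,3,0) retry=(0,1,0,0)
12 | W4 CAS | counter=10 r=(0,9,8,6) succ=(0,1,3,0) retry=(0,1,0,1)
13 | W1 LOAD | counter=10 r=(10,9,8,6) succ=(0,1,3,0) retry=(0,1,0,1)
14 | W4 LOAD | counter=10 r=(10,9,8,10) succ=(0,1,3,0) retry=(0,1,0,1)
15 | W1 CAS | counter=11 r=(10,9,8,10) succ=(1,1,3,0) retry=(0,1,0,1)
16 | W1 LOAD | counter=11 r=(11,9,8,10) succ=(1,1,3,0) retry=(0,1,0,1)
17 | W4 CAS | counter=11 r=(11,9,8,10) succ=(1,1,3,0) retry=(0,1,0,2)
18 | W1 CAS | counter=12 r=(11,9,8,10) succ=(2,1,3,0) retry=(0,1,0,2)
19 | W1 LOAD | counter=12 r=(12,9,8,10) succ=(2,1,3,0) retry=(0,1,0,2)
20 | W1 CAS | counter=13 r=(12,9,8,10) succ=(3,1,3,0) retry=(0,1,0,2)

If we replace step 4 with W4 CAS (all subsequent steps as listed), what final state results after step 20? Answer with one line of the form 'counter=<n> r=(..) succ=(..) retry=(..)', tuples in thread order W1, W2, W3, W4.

(re-executing from step 4 with the substitution; state before step 4: counter=6 r=(0,6,6,6) succ=(0,0,0,0) retry=(0,0,0,0))
4 | W4 CAS | counter=7 r=(0,6,6,6) succ=(0,0,0,1) retry=(0,0,0,0)
5 | W2 CAS | counter=7 r=(0,6,6,6) succ=(0,0,0,1) retry=(0,1,0,0)
6 | W3 LOAD | counter=7 r=(0,6,7,6) succ=(0,0,0,1) retry=(0,1,0,0)
7 | W3 CAS | counter=8 r=(0,6,7,6) succ=(0,0,1,1) retry=(0,1,0,0)
8 | W3 LOAD | counter=8 r=(0,6,8,6) succ=(0,0,1,1) retry=(0,1,0,0)
9 | W3 CAS | counter=9 r=(0,6,8,6) succ=(0,0,2,1) retry=(0,1,0,0)
10 | W2 LOAD | counter=9 r=(0,9,8,6) succ=(0,0,2,1) retry=(0,1,0,0)
11 | W2 CAS | counter=10 r=(0,9,8,6) succ=(0,1,2,1) retry=(0,1,0,0)
12 | W4 CAS | counter=10 r=(0,9,8,6) succ=(0,1,2,1) retry=(0,1,0,1)
13 | W1 LOAD | counter=10 r=(10,9,8,6) succ=(0,1,2,1) retry=(0,1,0,1)
14 | W4 LOAD | counter=10 r=(10,9,8,10) succ=(0,1,2,1) retry=(0,1,0,1)
15 | W1 CAS | counter=11 r=(10,9,8,10) succ=(1,1,2,1) retry=(0,1,0,1)
16 | W1 LOAD | counter=11 r=(11,9,8,10) succ=(1,1,2,1) retry=(0,1,0,1)
17 | W4 CAS | counter=11 r=(11,9,8,10) succ=(1,1,2,1) retry=(0,1,0,2)
18 | W1 CAS | counter=12 r=(11,9,8,10) succ=(2,1,2,1) retry=(0,1,0,2)
19 | W1 LOAD | counter=12 r=(12,9,8,10) succ=(2,1,2,1) retry=(0,1,0,2)
20 | W1 CAS | counter=13 r=(12,9,8,10) succ=(3,1,2,1) retry=(0,1,0,2)

counter=13 r=(12,9,8,10) succ=(3,1,2,1) retry=(0,1,0,2)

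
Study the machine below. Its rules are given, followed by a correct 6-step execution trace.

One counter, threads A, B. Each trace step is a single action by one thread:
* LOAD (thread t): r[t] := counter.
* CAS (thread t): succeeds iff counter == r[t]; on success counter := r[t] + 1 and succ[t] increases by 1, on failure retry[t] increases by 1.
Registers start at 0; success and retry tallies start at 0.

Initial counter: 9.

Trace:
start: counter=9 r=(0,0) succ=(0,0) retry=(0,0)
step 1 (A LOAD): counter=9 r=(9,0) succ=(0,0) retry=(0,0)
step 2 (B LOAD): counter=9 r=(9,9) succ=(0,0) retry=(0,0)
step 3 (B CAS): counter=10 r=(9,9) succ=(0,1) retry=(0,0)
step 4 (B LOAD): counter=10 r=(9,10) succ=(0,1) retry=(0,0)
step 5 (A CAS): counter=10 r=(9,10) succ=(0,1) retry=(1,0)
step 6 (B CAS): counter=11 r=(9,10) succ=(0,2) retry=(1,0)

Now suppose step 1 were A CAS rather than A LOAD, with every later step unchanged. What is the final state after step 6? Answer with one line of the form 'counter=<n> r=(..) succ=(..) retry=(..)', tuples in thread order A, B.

counter=11 r=(0,10) succ=(0,2) retry=(2,0)

(re-executing from step 1 with the substitution; state before step 1: counter=9 r=(0,0) succ=(0,0) retry=(0,0))
step 1 (A CAS): counter=9 r=(0,0) succ=(0,0) retry=(1,0)
step 2 (B LOAD): counter=9 r=(0,9) succ=(0,0) retry=(1,0)
step 3 (B CAS): counter=10 r=(0,9) succ=(0,1) retry=(1,0)
step 4 (B LOAD): counter=10 r=(0,10) succ=(0,1) retry=(1,0)
step 5 (A CAS): counter=10 r=(0,10) succ=(0,1) retry=(2,0)
step 6 (B CAS): counter=11 r=(0,10) succ=(0,2) retry=(2,0)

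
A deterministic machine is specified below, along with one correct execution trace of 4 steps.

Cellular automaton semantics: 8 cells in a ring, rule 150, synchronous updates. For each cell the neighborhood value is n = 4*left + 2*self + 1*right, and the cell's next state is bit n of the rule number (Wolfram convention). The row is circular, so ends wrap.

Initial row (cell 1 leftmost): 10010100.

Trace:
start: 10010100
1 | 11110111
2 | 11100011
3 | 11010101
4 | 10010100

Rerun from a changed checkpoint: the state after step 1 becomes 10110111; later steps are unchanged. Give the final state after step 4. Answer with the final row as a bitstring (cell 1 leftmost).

state after step 1 := 10110111
2 | 00000011
3 | 10000100
4 | 11001111

11001111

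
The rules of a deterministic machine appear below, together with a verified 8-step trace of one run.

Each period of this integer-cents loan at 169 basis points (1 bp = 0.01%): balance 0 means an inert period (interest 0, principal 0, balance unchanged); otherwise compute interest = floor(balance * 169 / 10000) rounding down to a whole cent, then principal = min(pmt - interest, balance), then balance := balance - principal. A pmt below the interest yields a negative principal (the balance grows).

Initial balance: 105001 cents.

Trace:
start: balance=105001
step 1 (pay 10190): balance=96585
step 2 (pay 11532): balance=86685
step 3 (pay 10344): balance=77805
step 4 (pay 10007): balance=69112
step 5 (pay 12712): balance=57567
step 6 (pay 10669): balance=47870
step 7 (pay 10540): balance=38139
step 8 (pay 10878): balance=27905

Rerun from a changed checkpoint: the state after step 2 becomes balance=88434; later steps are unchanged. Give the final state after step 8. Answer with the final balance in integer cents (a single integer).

29839

state after step 2 := balance=88434
step 3 (pay 10344): balance=79584
step 4 (pay 10007): balance=70921
step 5 (pay 12712): balance=59407
step 6 (pay 10669): balance=49741
step 7 (pay 10540): balance=40041
step 8 (pay 10878): balance=29839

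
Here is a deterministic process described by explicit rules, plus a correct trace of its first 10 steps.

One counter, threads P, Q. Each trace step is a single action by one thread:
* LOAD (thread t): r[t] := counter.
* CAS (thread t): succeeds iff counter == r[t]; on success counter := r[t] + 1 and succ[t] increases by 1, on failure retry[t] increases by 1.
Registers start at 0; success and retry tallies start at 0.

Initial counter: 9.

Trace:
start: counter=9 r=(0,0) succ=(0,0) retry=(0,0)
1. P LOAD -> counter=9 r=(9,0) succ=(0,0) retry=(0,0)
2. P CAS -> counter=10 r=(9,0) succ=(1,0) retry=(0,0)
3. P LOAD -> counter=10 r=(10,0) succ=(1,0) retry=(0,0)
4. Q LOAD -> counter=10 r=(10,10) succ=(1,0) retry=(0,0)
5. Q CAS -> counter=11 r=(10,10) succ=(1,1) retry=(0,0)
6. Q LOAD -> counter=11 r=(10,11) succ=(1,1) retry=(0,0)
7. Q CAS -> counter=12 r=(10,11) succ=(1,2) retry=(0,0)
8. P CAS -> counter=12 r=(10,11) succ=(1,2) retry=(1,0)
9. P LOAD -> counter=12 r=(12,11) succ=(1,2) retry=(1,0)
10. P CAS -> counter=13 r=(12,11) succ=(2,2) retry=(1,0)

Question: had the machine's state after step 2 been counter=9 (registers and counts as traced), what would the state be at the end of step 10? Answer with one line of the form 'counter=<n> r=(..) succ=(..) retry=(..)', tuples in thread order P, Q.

state after step 2 := counter=9 r=(9,0) succ=(1,0) retry=(0,0)
3. P LOAD -> counter=9 r=(9,0) succ=(1,0) retry=(0,0)
4. Q LOAD -> counter=9 r=(9,9) succ=(1,0) retry=(0,0)
5. Q CAS -> counter=10 r=(9,9) succ=(1,1) retry=(0,0)
6. Q LOAD -> counter=10 r=(9,10) succ=(1,1) retry=(0,0)
7. Q CAS -> counter=11 r=(9,10) succ=(1,2) retry=(0,0)
8. P CAS -> counter=11 r=(9,10) succ=(1,2) retry=(1,0)
9. P LOAD -> counter=11 r=(11,10) succ=(1,2) retry=(1,0)
10. P CAS -> counter=12 r=(11,10) succ=(2,2) retry=(1,0)

counter=12 r=(11,10) succ=(2,2) retry=(1,0)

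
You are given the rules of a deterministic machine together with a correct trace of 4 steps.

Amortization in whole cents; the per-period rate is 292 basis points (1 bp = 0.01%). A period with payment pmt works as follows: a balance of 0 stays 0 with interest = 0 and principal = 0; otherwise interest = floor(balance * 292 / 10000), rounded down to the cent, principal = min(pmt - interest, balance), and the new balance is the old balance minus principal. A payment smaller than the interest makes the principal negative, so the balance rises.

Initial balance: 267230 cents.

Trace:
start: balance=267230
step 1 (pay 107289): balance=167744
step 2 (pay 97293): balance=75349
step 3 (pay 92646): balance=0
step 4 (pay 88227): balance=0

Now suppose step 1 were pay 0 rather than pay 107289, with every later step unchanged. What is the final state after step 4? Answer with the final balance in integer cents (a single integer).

(re-executing from step 1 with the substitution; state before step 1: balance=267230)
step 1 (pay 0): balance=275033
step 2 (pay 97293): balance=185770
step 3 (pay 92646): balance=98548
step 4 (pay 88227): balance=13198

13198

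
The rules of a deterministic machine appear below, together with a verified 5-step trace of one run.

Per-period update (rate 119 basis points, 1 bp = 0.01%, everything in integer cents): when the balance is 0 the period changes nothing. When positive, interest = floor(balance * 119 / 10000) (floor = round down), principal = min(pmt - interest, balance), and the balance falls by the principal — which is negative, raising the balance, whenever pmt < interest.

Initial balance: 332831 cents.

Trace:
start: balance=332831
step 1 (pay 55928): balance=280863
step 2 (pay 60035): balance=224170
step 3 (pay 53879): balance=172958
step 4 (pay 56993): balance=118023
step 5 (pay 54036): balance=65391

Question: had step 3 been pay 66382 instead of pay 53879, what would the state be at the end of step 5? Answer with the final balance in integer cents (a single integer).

52588

(re-executing from step 3 with the substitution; state before step 3: balance=224170)
step 3 (pay 66382): balance=160455
step 4 (pay 56993): balance=105371
step 5 (pay 54036): balance=52588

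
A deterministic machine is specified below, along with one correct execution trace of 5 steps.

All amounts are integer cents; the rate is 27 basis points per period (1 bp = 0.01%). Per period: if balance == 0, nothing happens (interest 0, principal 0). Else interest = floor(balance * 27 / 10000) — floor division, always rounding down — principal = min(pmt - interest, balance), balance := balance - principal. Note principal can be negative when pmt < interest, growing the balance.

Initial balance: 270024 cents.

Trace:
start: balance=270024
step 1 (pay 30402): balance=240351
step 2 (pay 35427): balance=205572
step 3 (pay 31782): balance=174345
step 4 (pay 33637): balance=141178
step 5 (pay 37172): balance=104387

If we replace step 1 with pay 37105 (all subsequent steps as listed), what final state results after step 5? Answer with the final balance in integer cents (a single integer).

(re-executing from step 1 with the substitution; state before step 1: balance=270024)
step 1 (pay 37105): balance=233648
step 2 (pay 35427): balance=198851
step 3 (pay 31782): balance=167605
step 4 (pay 33637): balance=134420
step 5 (pay 37172): balance=97610

97610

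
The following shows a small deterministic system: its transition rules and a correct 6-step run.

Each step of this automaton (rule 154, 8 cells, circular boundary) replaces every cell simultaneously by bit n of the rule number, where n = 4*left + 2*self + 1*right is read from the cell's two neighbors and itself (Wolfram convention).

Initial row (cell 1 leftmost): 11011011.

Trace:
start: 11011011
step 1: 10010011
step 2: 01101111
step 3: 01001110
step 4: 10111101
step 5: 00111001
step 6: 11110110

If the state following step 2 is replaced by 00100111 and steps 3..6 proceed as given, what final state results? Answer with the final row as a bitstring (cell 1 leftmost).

state after step 2 := 00100111
step 3: 11011110
step 4: 10011100
step 5: 01111011
step 6: 01110010

01110010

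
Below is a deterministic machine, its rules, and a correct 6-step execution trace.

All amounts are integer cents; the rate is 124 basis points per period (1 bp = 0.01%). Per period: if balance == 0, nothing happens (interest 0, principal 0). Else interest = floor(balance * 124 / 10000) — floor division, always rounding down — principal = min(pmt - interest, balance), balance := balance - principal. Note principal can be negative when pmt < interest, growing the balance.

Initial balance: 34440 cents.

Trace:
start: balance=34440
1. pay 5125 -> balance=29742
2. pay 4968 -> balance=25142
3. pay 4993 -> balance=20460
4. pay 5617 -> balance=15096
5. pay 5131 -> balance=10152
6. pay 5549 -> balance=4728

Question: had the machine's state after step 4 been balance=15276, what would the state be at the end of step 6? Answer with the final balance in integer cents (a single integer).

state after step 4 := balance=15276
5. pay 5131 -> balance=10334
6. pay 5549 -> balance=4913

4913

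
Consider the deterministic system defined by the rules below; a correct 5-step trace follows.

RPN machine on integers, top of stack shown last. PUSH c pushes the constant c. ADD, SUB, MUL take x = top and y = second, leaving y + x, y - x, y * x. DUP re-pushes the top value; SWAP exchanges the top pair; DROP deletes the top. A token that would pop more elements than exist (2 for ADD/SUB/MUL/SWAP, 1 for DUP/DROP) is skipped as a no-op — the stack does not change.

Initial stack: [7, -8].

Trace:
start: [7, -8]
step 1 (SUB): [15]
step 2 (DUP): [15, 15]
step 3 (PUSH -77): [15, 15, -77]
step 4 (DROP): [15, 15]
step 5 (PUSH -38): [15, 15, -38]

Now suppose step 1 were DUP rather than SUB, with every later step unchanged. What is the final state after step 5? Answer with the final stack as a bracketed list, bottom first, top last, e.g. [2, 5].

(re-executing from step 1 with the substitution; state before step 1: [7, -8])
step 1 (DUP): [7, -8, -8]
step 2 (DUP): [7, -8, -8, -8]
step 3 (PUSH -77): [7, -8, -8, -8, -77]
step 4 (DROP): [7, -8, -8, -8]
step 5 (PUSH -38): [7, -8, -8, -8, -38]

[7, -8, -8, -8, -38]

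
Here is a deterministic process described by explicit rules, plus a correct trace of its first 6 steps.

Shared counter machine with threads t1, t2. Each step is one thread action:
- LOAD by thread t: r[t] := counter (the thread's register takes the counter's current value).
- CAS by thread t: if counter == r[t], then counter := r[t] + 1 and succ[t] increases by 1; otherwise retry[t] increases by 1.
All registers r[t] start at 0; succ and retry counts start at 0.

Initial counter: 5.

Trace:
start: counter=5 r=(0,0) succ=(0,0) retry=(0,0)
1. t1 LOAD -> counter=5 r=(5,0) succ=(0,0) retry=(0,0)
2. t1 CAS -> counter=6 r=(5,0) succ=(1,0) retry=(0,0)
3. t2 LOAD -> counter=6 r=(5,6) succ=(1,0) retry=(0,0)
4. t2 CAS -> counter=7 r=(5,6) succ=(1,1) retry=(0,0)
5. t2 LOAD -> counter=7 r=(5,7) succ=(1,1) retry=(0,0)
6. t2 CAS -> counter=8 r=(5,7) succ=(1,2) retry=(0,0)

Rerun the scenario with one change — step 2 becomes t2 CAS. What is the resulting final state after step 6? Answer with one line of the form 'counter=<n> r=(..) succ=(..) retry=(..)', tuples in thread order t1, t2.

(re-executing from step 2 with the substitution; state before step 2: counter=5 r=(5,0) succ=(0,0) retry=(0,0))
2. t2 CAS -> counter=5 r=(5,0) succ=(0,0) retry=(0,1)
3. t2 LOAD -> counter=5 r=(5,5) succ=(0,0) retry=(0,1)
4. t2 CAS -> counter=6 r=(5,5) succ=(0,1) retry=(0,1)
5. t2 LOAD -> counter=6 r=(5,6) succ=(0,1) retry=(0,1)
6. t2 CAS -> counter=7 r=(5,6) succ=(0,2) retry=(0,1)

counter=7 r=(5,6) succ=(0,2) retry=(0,1)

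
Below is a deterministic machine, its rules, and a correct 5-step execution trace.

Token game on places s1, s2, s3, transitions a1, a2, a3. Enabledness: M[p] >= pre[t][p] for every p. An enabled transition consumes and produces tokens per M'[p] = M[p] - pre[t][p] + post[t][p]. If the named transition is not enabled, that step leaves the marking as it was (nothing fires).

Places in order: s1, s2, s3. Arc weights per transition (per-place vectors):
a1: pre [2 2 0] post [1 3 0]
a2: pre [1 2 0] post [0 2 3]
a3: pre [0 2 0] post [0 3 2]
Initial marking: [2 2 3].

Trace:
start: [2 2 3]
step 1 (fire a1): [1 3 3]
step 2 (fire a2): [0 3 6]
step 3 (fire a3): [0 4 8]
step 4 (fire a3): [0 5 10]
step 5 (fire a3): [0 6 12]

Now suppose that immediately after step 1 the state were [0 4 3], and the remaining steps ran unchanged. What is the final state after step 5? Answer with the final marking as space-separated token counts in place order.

0 7 9

state after step 1 := [0 4 3]
step 2 (fire a2): [0 4 3]
step 3 (fire a3): [0 5 5]
step 4 (fire a3): [0 6 7]
step 5 (fire a3): [0 7 9]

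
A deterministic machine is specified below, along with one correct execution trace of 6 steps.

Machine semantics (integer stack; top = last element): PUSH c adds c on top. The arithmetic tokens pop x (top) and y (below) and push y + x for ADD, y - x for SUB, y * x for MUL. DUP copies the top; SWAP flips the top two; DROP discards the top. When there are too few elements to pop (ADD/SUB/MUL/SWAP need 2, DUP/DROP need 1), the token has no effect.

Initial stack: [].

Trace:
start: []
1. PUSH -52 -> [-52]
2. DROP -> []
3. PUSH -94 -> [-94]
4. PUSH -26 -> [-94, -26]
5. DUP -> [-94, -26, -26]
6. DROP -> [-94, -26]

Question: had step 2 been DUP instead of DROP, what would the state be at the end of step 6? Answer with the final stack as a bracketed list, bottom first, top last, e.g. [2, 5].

[-52, -52, -94, -26]

(re-executing from step 2 with the substitution; state before step 2: [-52])
2. DUP -> [-52, -52]
3. PUSH -94 -> [-52, -52, -94]
4. PUSH -26 -> [-52, -52, -94, -26]
5. DUP -> [-52, -52, -94, -26, -26]
6. DROP -> [-52, -52, -94, -26]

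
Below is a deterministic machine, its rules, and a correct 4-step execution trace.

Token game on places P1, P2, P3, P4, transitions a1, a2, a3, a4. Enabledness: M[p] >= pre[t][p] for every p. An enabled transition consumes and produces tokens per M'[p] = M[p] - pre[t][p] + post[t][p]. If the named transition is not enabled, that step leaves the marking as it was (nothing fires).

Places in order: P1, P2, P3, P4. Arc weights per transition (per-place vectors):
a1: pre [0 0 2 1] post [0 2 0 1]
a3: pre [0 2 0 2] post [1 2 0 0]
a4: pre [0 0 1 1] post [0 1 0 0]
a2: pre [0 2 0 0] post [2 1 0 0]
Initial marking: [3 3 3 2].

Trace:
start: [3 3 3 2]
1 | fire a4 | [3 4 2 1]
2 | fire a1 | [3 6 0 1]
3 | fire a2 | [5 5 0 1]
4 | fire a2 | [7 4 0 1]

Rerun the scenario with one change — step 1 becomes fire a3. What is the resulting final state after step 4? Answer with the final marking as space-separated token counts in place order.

8 1 3 0

(re-executing from step 1 with the substitution; state before step 1: [3 3 3 2])
1 | fire a3 | [4 3 3 0]
2 | fire a1 | [4 3 3 0]
3 | fire a2 | [6 2 3 0]
4 | fire a2 | [8 1 3 0]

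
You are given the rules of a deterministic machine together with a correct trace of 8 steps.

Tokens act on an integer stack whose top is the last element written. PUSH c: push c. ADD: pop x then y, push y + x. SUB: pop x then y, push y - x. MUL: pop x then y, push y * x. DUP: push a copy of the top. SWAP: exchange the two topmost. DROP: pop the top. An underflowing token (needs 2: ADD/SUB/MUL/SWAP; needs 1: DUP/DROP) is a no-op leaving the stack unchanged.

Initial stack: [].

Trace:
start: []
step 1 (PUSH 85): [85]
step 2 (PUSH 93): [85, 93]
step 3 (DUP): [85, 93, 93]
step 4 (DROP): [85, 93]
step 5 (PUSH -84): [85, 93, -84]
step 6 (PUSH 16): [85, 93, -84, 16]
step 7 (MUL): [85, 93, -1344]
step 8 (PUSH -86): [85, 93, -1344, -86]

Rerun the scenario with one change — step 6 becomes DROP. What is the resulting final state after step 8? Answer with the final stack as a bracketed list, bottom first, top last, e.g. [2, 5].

(re-executing from step 6 with the substitution; state before step 6: [85, 93, -84])
step 6 (DROP): [85, 93]
step 7 (MUL): [7905]
step 8 (PUSH -86): [7905, -86]

[7905, -86]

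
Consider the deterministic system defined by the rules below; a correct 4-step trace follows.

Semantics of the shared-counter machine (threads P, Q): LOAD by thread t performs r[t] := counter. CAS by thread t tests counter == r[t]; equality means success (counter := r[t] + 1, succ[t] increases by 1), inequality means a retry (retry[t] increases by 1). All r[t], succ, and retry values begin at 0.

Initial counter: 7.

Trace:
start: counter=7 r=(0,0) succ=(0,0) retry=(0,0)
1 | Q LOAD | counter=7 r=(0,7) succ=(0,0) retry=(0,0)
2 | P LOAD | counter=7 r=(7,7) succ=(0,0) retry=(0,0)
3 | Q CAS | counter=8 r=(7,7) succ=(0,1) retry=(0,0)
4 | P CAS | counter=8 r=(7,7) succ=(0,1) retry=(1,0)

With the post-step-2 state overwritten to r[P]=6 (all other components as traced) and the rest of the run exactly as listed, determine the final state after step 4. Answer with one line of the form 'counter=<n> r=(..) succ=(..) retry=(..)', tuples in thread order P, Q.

state after step 2 := counter=7 r=(6,7) succ=(0,0) retry=(0,0)
3 | Q CAS | counter=8 r=(6,7) succ=(0,1) retry=(0,0)
4 | P CAS | counter=8 r=(6,7) succ=(0,1) retry=(1,0)

counter=8 r=(6,7) succ=(0,1) retry=(1,0)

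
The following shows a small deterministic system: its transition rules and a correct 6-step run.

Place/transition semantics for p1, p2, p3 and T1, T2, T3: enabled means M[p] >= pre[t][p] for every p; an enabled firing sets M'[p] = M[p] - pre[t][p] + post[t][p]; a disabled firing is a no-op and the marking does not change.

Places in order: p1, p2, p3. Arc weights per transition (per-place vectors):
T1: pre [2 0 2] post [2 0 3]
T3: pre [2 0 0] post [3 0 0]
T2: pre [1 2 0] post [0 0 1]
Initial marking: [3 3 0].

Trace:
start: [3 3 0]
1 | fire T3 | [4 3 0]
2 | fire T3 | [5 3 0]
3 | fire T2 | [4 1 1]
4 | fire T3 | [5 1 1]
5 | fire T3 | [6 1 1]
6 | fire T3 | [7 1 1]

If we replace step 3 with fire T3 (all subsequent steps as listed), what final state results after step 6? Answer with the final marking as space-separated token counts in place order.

(re-executing from step 3 with the substitution; state before step 3: [5 3 0])
3 | fire T3 | [6 3 0]
4 | fire T3 | [7 3 0]
5 | fire T3 | [8 3 0]
6 | fire T3 | [9 3 0]

9 3 0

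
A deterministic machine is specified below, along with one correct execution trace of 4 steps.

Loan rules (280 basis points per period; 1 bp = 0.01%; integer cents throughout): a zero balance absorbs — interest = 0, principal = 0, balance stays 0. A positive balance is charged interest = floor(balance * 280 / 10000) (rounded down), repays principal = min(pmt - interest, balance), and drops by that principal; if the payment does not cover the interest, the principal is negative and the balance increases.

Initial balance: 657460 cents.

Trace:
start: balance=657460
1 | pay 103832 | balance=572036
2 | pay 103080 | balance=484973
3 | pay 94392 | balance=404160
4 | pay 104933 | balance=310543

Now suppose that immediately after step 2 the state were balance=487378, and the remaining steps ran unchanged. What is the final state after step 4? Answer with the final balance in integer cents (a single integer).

state after step 2 := balance=487378
3 | pay 94392 | balance=406632
4 | pay 104933 | balance=313084

313084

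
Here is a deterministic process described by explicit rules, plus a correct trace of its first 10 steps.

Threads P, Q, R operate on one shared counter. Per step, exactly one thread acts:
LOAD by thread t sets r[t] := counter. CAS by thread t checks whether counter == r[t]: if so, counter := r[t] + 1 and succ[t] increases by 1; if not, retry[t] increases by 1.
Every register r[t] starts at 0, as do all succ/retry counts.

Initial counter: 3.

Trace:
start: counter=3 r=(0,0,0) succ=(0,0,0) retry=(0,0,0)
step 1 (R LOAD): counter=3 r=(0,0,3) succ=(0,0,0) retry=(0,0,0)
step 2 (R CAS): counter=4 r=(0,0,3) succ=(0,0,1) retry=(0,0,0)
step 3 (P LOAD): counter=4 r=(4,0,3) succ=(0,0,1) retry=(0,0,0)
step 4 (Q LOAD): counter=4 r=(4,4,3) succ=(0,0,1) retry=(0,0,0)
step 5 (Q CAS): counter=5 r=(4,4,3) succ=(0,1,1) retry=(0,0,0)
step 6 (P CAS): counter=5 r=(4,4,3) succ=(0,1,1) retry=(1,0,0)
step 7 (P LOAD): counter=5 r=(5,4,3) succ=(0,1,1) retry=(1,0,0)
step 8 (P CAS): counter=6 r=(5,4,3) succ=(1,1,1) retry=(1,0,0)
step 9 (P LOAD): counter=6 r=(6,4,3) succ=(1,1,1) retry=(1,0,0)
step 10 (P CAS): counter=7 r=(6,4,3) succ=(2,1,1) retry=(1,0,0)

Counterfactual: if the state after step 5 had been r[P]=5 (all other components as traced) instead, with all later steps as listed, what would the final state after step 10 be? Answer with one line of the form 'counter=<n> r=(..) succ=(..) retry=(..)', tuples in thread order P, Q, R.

counter=8 r=(7,4,3) succ=(3,1,1) retry=(0,0,0)

state after step 5 := counter=5 r=(5,4,3) succ=(0,1,1) retry=(0,0,0)
step 6 (P CAS): counter=6 r=(5,4,3) succ=(1,1,1) retry=(0,0,0)
step 7 (P LOAD): counter=6 r=(6,4,3) succ=(1,1,1) retry=(0,0,0)
step 8 (P CAS): counter=7 r=(6,4,3) succ=(2,1,1) retry=(0,0,0)
step 9 (P LOAD): counter=7 r=(7,4,3) succ=(2,1,1) retry=(0,0,0)
step 10 (P CAS): counter=8 r=(7,4,3) succ=(3,1,1) retry=(0,0,0)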